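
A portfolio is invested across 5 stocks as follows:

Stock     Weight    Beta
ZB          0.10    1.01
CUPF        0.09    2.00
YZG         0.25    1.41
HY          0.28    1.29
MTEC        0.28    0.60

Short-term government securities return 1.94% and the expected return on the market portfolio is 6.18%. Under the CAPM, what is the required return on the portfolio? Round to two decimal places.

β_P = Σ w_i β_i = 0.10×1.01 + 0.09×2.00 + 0.25×1.41 + 0.28×1.29 + 0.28×0.60 = 1.1627
MRP = 6.18% − 1.94% = 4.24%
E(R_P) = R_f + β_P × MRP = 1.94% + 1.1627 × 4.24% = 6.87%

6.87%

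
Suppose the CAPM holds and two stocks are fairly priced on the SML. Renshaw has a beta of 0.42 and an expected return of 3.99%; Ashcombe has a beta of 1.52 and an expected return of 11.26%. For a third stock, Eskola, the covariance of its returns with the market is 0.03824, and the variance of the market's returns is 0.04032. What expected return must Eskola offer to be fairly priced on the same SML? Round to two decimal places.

7.48%

MRP = (11.26% − 3.99%) / (1.52 − 0.42) = 6.6091%
R_f = 3.99% − 0.42 × 6.6091% = 1.2142%
β_Eskola = Cov / Var(R_m) = 0.03824 / 0.04032 = 0.9484
E(R_Eskola) = R_f + β × MRP = 1.2142% + 0.9484 × 6.6091% = 7.48%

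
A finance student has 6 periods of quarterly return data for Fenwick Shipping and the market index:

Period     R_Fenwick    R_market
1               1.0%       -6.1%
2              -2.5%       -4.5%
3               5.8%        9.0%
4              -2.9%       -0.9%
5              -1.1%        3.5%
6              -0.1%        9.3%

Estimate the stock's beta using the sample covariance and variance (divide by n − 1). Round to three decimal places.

Mean R_i = (1.0 − 2.5 + 5.8 − 2.9 − 1.1 − 0.1) / 6 = 0.0333%
Mean R_m = (-6.1 − 4.5 + 9.0 − 0.9 + 3.5 + 9.3) / 6 = 1.7167%
Σ(R_i − R̄_i)(R_m − R̄_m) = 54.8367  ⇒  Cov = 54.8367 / 5 = 10.9673
Σ(R_m − R̄_m)² = 220.3283  ⇒  Var(R_m) = 220.3283 / 5 = 44.0657
β = Cov / Var(R_m) = 10.9673 / 44.0657 = 0.2489

0.249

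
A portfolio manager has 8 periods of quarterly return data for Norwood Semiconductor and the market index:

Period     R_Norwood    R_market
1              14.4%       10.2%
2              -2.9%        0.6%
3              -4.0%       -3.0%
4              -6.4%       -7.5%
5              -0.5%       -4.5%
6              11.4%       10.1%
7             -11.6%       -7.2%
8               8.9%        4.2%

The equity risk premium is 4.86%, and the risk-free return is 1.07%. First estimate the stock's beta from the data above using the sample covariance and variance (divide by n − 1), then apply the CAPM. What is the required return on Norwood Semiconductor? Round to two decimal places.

Mean R_i = (14.4 − 2.9 − 4.0 − 6.4 − 0.5 + 11.4 − 11.6 + 8.9) / 8 = 1.1625%
Mean R_m = (10.2 + 0.6 − 3.0 − 7.5 − 4.5 + 10.1 − 7.2 + 4.2) / 8 = 0.3625%
Σ(R_i − R̄_i)(R_m − R̄_m) = 440.0588  ⇒  Cov = 440.0588 / 7 = 62.8655
Σ(R_m − R̄_m)² = 360.3388  ⇒  Var(R_m) = 360.3388 / 7 = 51.4770
β = Cov / Var(R_m) = 62.8655 / 51.4770 = 1.2212
E(R) = R_f + β × MRP = 1.07% + 1.2212 × 4.86% = 7.01%

7.01%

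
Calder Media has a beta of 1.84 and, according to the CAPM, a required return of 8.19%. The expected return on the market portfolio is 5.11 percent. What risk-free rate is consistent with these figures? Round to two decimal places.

1.44%

E(R) = R_f + β(E(R_m) − R_f) = R_f(1 − β) + β·E(R_m)
8.19% = R_f × (1 − 1.84) + 1.84 × 5.11%
8.19% = R_f × -0.84 + 9.4024%
R_f = (8.19% − 9.4024%) / -0.84 = 1.44%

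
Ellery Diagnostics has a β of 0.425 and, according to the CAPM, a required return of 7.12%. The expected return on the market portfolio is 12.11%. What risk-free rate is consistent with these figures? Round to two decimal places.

E(R) = R_f + β(E(R_m) − R_f) = R_f(1 − β) + β·E(R_m)
7.12% = R_f × (1 − 0.425) + 0.425 × 12.11%
7.12% = R_f × 0.575 + 5.14675%
R_f = (7.12% − 5.14675%) / 0.575 = 3.43%

3.43%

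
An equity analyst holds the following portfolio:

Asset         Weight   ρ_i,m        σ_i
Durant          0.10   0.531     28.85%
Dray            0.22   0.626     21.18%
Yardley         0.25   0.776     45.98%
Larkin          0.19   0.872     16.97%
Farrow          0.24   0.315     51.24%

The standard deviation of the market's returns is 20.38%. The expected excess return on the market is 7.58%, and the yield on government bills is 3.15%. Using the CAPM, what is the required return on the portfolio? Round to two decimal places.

10.61%

β_Durant = 0.531 × 28.85% / 20.38% = 0.7517
β_Dray = 0.626 × 21.18% / 20.38% = 0.6506
β_Yardley = 0.776 × 45.98% / 20.38% = 1.7508
β_Larkin = 0.872 × 16.97% / 20.38% = 0.7261
β_Farrow = 0.315 × 51.24% / 20.38% = 0.7920
β_P = Σ w_i β_i = 0.10×0.7517 + 0.22×0.6506 + 0.25×1.7508 + 0.19×0.7261 + 0.24×0.7920 = 0.9840
E(R_P) = R_f + β_P × MRP = 3.15% + 0.9840 × 7.58% = 10.61%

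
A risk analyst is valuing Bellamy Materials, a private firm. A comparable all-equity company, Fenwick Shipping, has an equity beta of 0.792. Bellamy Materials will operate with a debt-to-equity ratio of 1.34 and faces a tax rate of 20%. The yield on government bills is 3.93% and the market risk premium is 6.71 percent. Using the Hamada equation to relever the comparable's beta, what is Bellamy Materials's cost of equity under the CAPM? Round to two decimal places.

β_L = β_U × [1 + (1 − t)(D/E)] = 0.792 × [1 + (1 − 0.20) × 1.34]
    = 0.792 × [1 + 0.80 × 1.34] = 0.792 × 2.0720 = 1.6410
E(R) = R_f + β_L × MRP = 3.93% + 1.6410 × 6.71% = 14.94%

14.94%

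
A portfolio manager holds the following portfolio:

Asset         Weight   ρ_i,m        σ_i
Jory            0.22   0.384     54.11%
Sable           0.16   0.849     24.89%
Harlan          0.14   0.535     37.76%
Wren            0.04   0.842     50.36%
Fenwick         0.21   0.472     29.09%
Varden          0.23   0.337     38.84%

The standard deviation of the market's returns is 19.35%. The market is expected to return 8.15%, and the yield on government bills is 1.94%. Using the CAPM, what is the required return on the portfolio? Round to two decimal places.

7.84%

β_Jory = 0.384 × 54.11% / 19.35% = 1.0738
β_Sable = 0.849 × 24.89% / 19.35% = 1.0921
β_Harlan = 0.535 × 37.76% / 19.35% = 1.0440
β_Wren = 0.842 × 50.36% / 19.35% = 2.1914
β_Fenwick = 0.472 × 29.09% / 19.35% = 0.7096
β_Varden = 0.337 × 38.84% / 19.35% = 0.6764
β_P = Σ w_i β_i = 0.22×1.0738 + 0.16×1.0921 + 0.14×1.0440 + 0.04×2.1914 + 0.21×0.7096 + 0.23×0.6764 = 0.9494
MRP = 8.15% − 1.94% = 6.21%
E(R_P) = R_f + β_P × MRP = 1.94% + 0.9494 × 6.21% = 7.84%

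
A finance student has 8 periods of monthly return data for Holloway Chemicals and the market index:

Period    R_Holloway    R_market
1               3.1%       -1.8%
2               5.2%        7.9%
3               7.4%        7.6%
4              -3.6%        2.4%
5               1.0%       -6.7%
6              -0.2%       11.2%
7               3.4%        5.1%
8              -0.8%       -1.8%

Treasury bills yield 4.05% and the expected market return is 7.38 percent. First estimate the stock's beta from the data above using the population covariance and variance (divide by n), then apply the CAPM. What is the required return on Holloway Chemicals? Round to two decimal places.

4.65%

Mean R_i = (3.1 + 5.2 + 7.4 − 3.6 + 1.0 − 0.2 + 3.4 − 0.8) / 8 = 1.9375%
Mean R_m = (-1.8 + 7.9 + 7.6 + 2.4 − 6.7 + 11.2 + 5.1 − 1.8) / 8 = 2.9875%
Σ(R_i − R̄_i)(R_m − R̄_m) = 46.6338  ⇒  Cov = 46.6338 / 8 = 5.8292
Σ(R_m − R̄_m)² = 257.3488  ⇒  Var(R_m) = 257.3488 / 8 = 32.1686
β = Cov / Var(R_m) = 5.8292 / 32.1686 = 0.1812
MRP = 7.38% − 4.05% = 3.33%
E(R) = R_f + β × MRP = 4.05% + 0.1812 × 3.33% = 4.65%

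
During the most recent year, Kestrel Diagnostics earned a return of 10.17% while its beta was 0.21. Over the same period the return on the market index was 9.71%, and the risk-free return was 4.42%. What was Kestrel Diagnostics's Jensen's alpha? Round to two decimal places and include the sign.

Market excess return = 9.71% − 4.42% = 5.29%
CAPM benchmark = R_f + β(R_m − R_f) = 4.42% + 0.21 × 5.29% = 5.5309%
α = actual − benchmark = 10.17% − 5.5309% = +4.64%

+4.64%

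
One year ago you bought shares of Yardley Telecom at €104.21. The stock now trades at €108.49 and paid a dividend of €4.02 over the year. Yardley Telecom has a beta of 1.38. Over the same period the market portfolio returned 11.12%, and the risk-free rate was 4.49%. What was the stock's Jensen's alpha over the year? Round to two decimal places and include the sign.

Realised HPR = (P1 + D1 − P0) / P0 = (108.49 + 4.02 − 104.21) / 104.21 = 8.30 / 104.21 = 7.9647%
MRP = 11.12% − 4.49% = 6.63%
CAPM required = R_f + β·MRP = 4.49% + 1.38 × 6.63% = 13.6394%
α = realised − required = 7.9647% − 13.6394% = -5.67%

-5.67%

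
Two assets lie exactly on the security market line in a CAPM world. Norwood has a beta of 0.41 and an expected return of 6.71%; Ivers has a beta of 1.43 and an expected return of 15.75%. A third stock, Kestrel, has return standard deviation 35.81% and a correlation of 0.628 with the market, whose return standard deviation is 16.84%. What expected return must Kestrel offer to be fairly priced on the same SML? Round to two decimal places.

MRP = (15.75% − 6.71%) / (1.43 − 0.41) = 8.8627%
R_f = 6.71% − 0.41 × 8.8627% = 3.0763%
β_Kestrel = ρ·σ_i/σ_m = 0.628 × 35.81 / 16.84 = 1.3354
E(R_Kestrel) = R_f + β × MRP = 3.0763% + 1.3354 × 8.8627% = 14.91%

14.91%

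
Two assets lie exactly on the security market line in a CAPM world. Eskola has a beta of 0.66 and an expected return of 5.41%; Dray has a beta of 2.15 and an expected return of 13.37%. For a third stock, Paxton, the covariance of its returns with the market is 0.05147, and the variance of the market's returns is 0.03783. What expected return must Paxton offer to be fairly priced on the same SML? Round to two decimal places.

9.15%

MRP = (13.37% − 5.41%) / (2.15 − 0.66) = 5.3423%
R_f = 5.41% − 0.66 × 5.3423% = 1.8841%
β_Paxton = Cov / Var(R_m) = 0.05147 / 0.03783 = 1.3606
E(R_Paxton) = R_f + β × MRP = 1.8841% + 1.3606 × 5.3423% = 9.15%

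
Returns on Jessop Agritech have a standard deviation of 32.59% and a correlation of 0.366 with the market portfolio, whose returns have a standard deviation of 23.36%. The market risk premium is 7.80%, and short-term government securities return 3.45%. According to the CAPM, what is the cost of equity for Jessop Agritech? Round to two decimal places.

β = ρ × σ_i / σ_m = 0.366 × 32.59% / 23.36% = 0.5106
E(R) = 3.45% + 0.5106 × 7.80% = 7.43%

7.43%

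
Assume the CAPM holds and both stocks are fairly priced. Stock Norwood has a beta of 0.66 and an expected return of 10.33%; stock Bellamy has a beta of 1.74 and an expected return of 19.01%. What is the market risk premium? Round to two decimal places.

8.04%

Both satisfy E(R) = R_f + β·MRP, so the slope of the SML is
MRP = (19.01% − 10.33%) / (1.74 − 0.66) = 8.68% / 1.08 = 8.0370%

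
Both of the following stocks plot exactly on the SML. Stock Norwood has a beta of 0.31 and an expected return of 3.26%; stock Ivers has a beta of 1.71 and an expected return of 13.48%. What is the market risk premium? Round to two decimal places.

Both satisfy E(R) = R_f + β·MRP, so the slope of the SML is
MRP = (13.48% − 3.26%) / (1.71 − 0.31) = 10.22% / 1.40 = 7.3000%

7.30%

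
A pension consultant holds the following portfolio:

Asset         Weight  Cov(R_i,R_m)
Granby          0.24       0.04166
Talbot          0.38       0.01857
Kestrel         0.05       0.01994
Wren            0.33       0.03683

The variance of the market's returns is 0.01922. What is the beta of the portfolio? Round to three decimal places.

1.572

β_Granby = 0.04166 / 0.01922 = 2.1675
β_Talbot = 0.01857 / 0.01922 = 0.9662
β_Kestrel = 0.01994 / 0.01922 = 1.0375
β_Wren = 0.03683 / 0.01922 = 1.9162
β_P = Σ w_i β_i = 0.24×2.1675 + 0.38×0.9662 + 0.05×1.0375 + 0.33×1.9162 = 1.5716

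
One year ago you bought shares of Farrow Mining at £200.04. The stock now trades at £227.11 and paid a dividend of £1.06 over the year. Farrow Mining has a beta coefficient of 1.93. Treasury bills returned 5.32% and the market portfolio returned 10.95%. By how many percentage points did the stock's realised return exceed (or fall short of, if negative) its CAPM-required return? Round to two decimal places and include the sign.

Realised HPR = (P1 + D1 − P0) / P0 = (227.11 + 1.06 − 200.04) / 200.04 = 28.13 / 200.04 = 14.0622%
MRP = 10.95% − 5.32% = 5.63%
CAPM required = R_f + β·MRP = 5.32% + 1.93 × 5.63% = 16.1859%
α = realised − required = 14.0622% − 16.1859% = -2.12%

-2.12%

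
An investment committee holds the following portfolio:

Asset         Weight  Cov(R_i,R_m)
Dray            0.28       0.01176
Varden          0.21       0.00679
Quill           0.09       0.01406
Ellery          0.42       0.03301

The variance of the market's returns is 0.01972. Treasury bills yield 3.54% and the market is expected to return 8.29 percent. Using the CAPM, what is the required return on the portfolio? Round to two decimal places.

8.32%

β_Dray = 0.01176 / 0.01972 = 0.5963
β_Varden = 0.00679 / 0.01972 = 0.3443
β_Quill = 0.01406 / 0.01972 = 0.7130
β_Ellery = 0.03301 / 0.01972 = 1.6739
β_P = Σ w_i β_i = 0.28×0.5963 + 0.21×0.3443 + 0.09×0.7130 + 0.42×1.6739 = 1.0065
MRP = 8.29% − 3.54% = 4.75%
E(R_P) = R_f + β_P × MRP = 3.54% + 1.0065 × 4.75% = 8.32%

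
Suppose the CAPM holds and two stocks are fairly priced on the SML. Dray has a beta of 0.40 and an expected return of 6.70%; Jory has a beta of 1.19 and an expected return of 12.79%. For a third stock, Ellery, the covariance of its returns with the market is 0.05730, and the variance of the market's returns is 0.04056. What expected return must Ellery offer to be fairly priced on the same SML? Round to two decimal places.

14.51%

MRP = (12.79% − 6.70%) / (1.19 − 0.40) = 7.7089%
R_f = 6.70% − 0.40 × 7.7089% = 3.6164%
β_Ellery = Cov / Var(R_m) = 0.05730 / 0.04056 = 1.4127
E(R_Ellery) = R_f + β × MRP = 3.6164% + 1.4127 × 7.7089% = 14.51%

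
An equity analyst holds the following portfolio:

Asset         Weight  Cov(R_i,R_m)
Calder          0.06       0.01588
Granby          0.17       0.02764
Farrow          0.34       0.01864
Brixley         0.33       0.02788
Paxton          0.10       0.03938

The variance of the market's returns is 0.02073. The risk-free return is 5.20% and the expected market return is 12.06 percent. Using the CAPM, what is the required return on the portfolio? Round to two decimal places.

13.52%

β_Calder = 0.01588 / 0.02073 = 0.7660
β_Granby = 0.02764 / 0.02073 = 1.3333
β_Farrow = 0.01864 / 0.02073 = 0.8992
β_Brixley = 0.02788 / 0.02073 = 1.3449
β_Paxton = 0.03938 / 0.02073 = 1.8997
β_P = Σ w_i β_i = 0.06×0.7660 + 0.17×1.3333 + 0.34×0.8992 + 0.33×1.3449 + 0.10×1.8997 = 1.2121
MRP = 12.06% − 5.20% = 6.86%
E(R_P) = R_f + β_P × MRP = 5.20% + 1.2121 × 6.86% = 13.52%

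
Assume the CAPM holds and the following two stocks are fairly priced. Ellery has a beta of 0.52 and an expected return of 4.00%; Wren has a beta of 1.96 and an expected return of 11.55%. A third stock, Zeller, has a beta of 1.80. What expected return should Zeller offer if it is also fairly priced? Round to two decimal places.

10.71%

MRP (SML slope) = (11.55% − 4.00%) / (1.96 − 0.52) = 7.55% / 1.44 = 5.2431%
R_f (intercept) = 4.00% − 0.52 × 5.2431% = 1.2736%
E(R_Zeller) = R_f + β × MRP = 1.2736% + 1.80 × 5.2431% = 10.71%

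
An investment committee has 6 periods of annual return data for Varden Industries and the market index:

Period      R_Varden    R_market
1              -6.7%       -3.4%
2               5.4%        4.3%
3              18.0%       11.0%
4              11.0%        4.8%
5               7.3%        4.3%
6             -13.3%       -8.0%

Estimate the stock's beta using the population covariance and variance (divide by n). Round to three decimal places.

1.697

Mean R_i = (-6.7 + 5.4 + 18.0 + 11.0 + 7.3 − 13.3) / 6 = 3.6167%
Mean R_m = (-3.4 + 4.3 + 11.0 + 4.8 + 4.3 − 8.0) / 6 = 2.1667%
Σ(R_i − R̄_i)(R_m − R̄_m) = 387.5733  ⇒  Cov = 387.5733 / 6 = 64.5956
Σ(R_m − R̄_m)² = 228.4133  ⇒  Var(R_m) = 228.4133 / 6 = 38.0689
β = Cov / Var(R_m) = 64.5956 / 38.0689 = 1.6968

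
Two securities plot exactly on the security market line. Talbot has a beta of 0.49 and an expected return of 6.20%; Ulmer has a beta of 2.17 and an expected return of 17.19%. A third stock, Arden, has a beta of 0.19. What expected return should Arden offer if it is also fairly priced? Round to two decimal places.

4.24%

MRP (SML slope) = (17.19% − 6.20%) / (2.17 − 0.49) = 10.99% / 1.68 = 6.5417%
R_f (intercept) = 6.20% − 0.49 × 6.5417% = 2.9946%
E(R_Arden) = R_f + β × MRP = 2.9946% + 0.19 × 6.5417% = 4.24%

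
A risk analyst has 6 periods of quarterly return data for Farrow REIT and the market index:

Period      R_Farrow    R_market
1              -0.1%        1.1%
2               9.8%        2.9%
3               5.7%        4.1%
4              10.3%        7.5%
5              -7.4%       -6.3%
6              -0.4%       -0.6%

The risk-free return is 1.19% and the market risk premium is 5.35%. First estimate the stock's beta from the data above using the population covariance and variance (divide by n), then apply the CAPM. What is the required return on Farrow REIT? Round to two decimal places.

8.47%

Mean R_i = (-0.1 + 9.8 + 5.7 + 10.3 − 7.4 − 0.4) / 6 = 2.9833%
Mean R_m = (1.1 + 2.9 + 4.1 + 7.5 − 6.3 − 0.6) / 6 = 1.4500%
Σ(R_i − R̄_i)(R_m − R̄_m) = 149.8350  ⇒  Cov = 149.8350 / 6 = 24.9725
Σ(R_m − R̄_m)² = 110.1150  ⇒  Var(R_m) = 110.1150 / 6 = 18.3525
β = Cov / Var(R_m) = 24.9725 / 18.3525 = 1.3607
E(R) = R_f + β × MRP = 1.19% + 1.3607 × 5.35% = 8.47%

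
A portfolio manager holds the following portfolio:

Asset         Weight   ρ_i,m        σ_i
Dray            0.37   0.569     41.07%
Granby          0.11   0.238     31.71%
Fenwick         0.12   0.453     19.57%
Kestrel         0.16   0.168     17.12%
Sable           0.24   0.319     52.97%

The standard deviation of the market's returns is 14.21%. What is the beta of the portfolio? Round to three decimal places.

β_Dray = 0.569 × 41.07% / 14.21% = 1.6445
β_Granby = 0.238 × 31.71% / 14.21% = 0.5311
β_Fenwick = 0.453 × 19.57% / 14.21% = 0.6239
β_Kestrel = 0.168 × 17.12% / 14.21% = 0.2024
β_Sable = 0.319 × 52.97% / 14.21% = 1.1891
β_P = Σ w_i β_i = 0.37×1.6445 + 0.11×0.5311 + 0.12×0.6239 + 0.16×0.2024 + 0.24×1.1891 = 1.0595

1.060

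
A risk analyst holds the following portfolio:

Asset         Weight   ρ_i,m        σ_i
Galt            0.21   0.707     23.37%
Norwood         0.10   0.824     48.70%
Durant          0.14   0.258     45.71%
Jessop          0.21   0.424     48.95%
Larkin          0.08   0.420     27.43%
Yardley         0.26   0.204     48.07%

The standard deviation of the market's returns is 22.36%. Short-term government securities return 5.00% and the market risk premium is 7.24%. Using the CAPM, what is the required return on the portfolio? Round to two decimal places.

β_Galt = 0.707 × 23.37% / 22.36% = 0.7389
β_Norwood = 0.824 × 48.70% / 22.36% = 1.7947
β_Durant = 0.258 × 45.71% / 22.36% = 0.5274
β_Jessop = 0.424 × 48.95% / 22.36% = 0.9282
β_Larkin = 0.420 × 27.43% / 22.36% = 0.5152
β_Yardley = 0.204 × 48.07% / 22.36% = 0.4386
β_P = Σ w_i β_i = 0.21×0.7389 + 0.10×1.7947 + 0.14×0.5274 + 0.21×0.9282 + 0.08×0.5152 + 0.26×0.4386 = 0.7586
E(R_P) = R_f + β_P × MRP = 5.00% + 0.7586 × 7.24% = 10.49%

10.49%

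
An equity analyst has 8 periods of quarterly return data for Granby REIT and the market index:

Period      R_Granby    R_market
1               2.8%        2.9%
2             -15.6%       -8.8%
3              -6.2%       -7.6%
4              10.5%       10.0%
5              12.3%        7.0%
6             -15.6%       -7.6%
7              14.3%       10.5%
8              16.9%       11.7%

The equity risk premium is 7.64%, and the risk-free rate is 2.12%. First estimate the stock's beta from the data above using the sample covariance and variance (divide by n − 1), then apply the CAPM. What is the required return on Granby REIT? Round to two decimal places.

Mean R_i = (2.8 − 15.6 − 6.2 + 10.5 + 12.3 − 15.6 + 14.3 + 16.9) / 8 = 2.4250%
Mean R_m = (2.9 − 8.8 − 7.6 + 10.0 + 7.0 − 7.6 + 10.5 + 11.7) / 8 = 2.2625%
Σ(R_i − R̄_i)(R_m − R̄_m) = 806.1675  ⇒  Cov = 806.1675 / 7 = 115.1668
Σ(R_m − R̄_m)² = 556.5588  ⇒  Var(R_m) = 556.5588 / 7 = 79.5084
β = Cov / Var(R_m) = 115.1668 / 79.5084 = 1.4485
E(R) = R_f + β × MRP = 2.12% + 1.4485 × 7.64% = 13.19%

13.19%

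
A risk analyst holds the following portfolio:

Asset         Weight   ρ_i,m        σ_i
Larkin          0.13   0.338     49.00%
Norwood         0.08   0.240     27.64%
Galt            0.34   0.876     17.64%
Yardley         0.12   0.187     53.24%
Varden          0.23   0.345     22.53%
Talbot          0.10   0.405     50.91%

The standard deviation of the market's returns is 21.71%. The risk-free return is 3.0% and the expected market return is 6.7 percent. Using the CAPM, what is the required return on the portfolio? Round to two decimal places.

5.21%

β_Larkin = 0.338 × 49.00% / 21.71% = 0.7629
β_Norwood = 0.240 × 27.64% / 21.71% = 0.3056
β_Galt = 0.876 × 17.64% / 21.71% = 0.7118
β_Yardley = 0.187 × 53.24% / 21.71% = 0.4586
β_Varden = 0.345 × 22.53% / 21.71% = 0.3580
β_Talbot = 0.405 × 50.91% / 21.71% = 0.9497
β_P = Σ w_i β_i = 0.13×0.7629 + 0.08×0.3056 + 0.34×0.7118 + 0.12×0.4586 + 0.23×0.3580 + 0.10×0.9497 = 0.5980
MRP = 6.7% − 3.0% = 3.70%
E(R_P) = R_f + β_P × MRP = 3.0% + 0.5980 × 3.7% = 5.21%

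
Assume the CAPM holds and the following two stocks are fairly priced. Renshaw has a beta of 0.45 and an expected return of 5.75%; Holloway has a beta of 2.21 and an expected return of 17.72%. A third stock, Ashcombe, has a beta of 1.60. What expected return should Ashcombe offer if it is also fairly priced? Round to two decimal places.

MRP (SML slope) = (17.72% − 5.75%) / (2.21 − 0.45) = 11.97% / 1.76 = 6.8011%
R_f (intercept) = 5.75% − 0.45 × 6.8011% = 2.6895%
E(R_Ashcombe) = R_f + β × MRP = 2.6895% + 1.60 × 6.8011% = 13.57%

13.57%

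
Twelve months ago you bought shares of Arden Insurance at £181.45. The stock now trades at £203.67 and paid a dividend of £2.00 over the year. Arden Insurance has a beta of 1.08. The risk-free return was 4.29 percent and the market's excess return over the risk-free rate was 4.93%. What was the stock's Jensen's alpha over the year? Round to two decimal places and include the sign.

Realised HPR = (P1 + D1 − P0) / P0 = (203.67 + 2.00 − 181.45) / 181.45 = 24.22 / 181.45 = 13.3480%
CAPM required = R_f + β·MRP = 4.29% + 1.08 × 4.93% = 9.6144%
α = realised − required = 13.3480% − 9.6144% = +3.73%

+3.73%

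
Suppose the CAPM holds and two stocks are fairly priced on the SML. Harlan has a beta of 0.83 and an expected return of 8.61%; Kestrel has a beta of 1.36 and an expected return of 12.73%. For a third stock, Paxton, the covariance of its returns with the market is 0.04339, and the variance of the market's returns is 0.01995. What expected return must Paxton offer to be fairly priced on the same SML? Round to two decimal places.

19.06%

MRP = (12.73% − 8.61%) / (1.36 − 0.83) = 7.7736%
R_f = 8.61% − 0.83 × 7.7736% = 2.1579%
β_Paxton = Cov / Var(R_m) = 0.04339 / 0.01995 = 2.1749
E(R_Paxton) = R_f + β × MRP = 2.1579% + 2.1749 × 7.7736% = 19.06%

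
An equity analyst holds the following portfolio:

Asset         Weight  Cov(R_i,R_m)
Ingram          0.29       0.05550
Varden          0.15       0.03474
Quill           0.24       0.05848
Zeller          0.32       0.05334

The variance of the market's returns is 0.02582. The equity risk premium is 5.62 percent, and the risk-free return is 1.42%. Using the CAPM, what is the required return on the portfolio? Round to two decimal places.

β_Ingram = 0.05550 / 0.02582 = 2.1495
β_Varden = 0.03474 / 0.02582 = 1.3455
β_Quill = 0.05848 / 0.02582 = 2.2649
β_Zeller = 0.05334 / 0.02582 = 2.0658
β_P = Σ w_i β_i = 0.29×2.1495 + 0.15×1.3455 + 0.24×2.2649 + 0.32×2.0658 = 2.0298
E(R_P) = R_f + β_P × MRP = 1.42% + 2.0298 × 5.62% = 12.83%

12.83%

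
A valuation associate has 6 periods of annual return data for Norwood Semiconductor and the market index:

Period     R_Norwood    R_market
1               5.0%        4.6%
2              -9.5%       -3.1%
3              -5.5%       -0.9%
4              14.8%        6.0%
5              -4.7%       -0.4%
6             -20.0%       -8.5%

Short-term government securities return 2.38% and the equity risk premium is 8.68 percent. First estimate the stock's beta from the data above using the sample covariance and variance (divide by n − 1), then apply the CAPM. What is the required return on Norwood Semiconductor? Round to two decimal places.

21.75%

Mean R_i = (5.0 − 9.5 − 5.5 + 14.8 − 4.7 − 20.0) / 6 = -3.3167%
Mean R_m = (4.6 − 3.1 − 0.9 + 6.0 − 0.4 − 8.5) / 6 = -0.3833%
Σ(R_i − R̄_i)(R_m − R̄_m) = 310.4517  ⇒  Cov = 310.4517 / 5 = 62.0903
Σ(R_m − R̄_m)² = 139.1083  ⇒  Var(R_m) = 139.1083 / 5 = 27.8217
β = Cov / Var(R_m) = 62.0903 / 27.8217 = 2.2317
E(R) = R_f + β × MRP = 2.38% + 2.2317 × 8.68% = 21.75%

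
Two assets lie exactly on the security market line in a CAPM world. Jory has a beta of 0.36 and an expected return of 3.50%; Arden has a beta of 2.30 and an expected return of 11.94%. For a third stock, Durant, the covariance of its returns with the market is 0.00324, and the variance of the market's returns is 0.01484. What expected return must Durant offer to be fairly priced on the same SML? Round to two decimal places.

MRP = (11.94% − 3.50%) / (2.30 − 0.36) = 4.3505%
R_f = 3.50% − 0.36 × 4.3505% = 1.9338%
β_Durant = Cov / Var(R_m) = 0.00324 / 0.01484 = 0.2183
E(R_Durant) = R_f + β × MRP = 1.9338% + 0.2183 × 4.3505% = 2.88%

2.88%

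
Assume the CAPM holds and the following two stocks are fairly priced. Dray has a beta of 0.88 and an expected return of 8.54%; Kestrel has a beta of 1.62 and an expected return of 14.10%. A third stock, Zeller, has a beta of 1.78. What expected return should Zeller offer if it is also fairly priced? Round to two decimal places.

15.30%

MRP (SML slope) = (14.10% − 8.54%) / (1.62 − 0.88) = 5.56% / 0.74 = 7.5135%
R_f (intercept) = 8.54% − 0.88 × 7.5135% = 1.9281%
E(R_Zeller) = R_f + β × MRP = 1.9281% + 1.78 × 7.5135% = 15.30%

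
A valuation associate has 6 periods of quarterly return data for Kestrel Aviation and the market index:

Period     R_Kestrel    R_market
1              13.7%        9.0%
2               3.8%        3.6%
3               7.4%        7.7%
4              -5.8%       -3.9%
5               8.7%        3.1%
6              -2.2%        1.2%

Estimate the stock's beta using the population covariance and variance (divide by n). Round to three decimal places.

1.412

Mean R_i = (13.7 + 3.8 + 7.4 − 5.8 + 8.7 − 2.2) / 6 = 4.2667%
Mean R_m = (9.0 + 3.6 + 7.7 − 3.9 + 3.1 + 1.2) / 6 = 3.4500%
Σ(R_i − R̄_i)(R_m − R̄_m) = 152.5900  ⇒  Cov = 152.5900 / 6 = 25.4317
Σ(R_m − R̄_m)² = 108.0950  ⇒  Var(R_m) = 108.0950 / 6 = 18.0158
β = Cov / Var(R_m) = 25.4317 / 18.0158 = 1.4116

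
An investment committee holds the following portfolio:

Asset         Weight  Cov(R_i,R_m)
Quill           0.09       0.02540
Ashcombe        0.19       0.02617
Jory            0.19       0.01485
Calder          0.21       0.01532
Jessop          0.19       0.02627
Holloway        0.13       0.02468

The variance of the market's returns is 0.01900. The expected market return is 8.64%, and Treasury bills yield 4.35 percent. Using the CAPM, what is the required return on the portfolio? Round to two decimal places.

β_Quill = 0.02540 / 0.01900 = 1.3368
β_Ashcombe = 0.02617 / 0.01900 = 1.3774
β_Jory = 0.01485 / 0.01900 = 0.7816
β_Calder = 0.01532 / 0.01900 = 0.8063
β_Jessop = 0.02627 / 0.01900 = 1.3826
β_Holloway = 0.02468 / 0.01900 = 1.2989
β_P = Σ w_i β_i = 0.09×1.3368 + 0.19×1.3774 + 0.19×0.7816 + 0.21×0.8063 + 0.19×1.3826 + 0.13×1.2989 = 1.1314
MRP = 8.64% − 4.35% = 4.29%
E(R_P) = R_f + β_P × MRP = 4.35% + 1.1314 × 4.29% = 9.20%

9.20%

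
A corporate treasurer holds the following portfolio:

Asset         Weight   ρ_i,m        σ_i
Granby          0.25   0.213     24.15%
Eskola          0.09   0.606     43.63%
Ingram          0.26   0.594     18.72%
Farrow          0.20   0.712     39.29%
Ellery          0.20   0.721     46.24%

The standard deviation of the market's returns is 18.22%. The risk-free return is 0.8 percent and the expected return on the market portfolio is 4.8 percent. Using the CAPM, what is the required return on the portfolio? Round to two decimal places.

β_Granby = 0.213 × 24.15% / 18.22% = 0.2823
β_Eskola = 0.606 × 43.63% / 18.22% = 1.4511
β_Ingram = 0.594 × 18.72% / 18.22% = 0.6103
β_Farrow = 0.712 × 39.29% / 18.22% = 1.5354
β_Ellery = 0.721 × 46.24% / 18.22% = 1.8298
β_P = Σ w_i β_i = 0.25×0.2823 + 0.09×1.4511 + 0.26×0.6103 + 0.20×1.5354 + 0.20×1.8298 = 1.0329
MRP = 4.8% − 0.8% = 4.00%
E(R_P) = R_f + β_P × MRP = 0.8% + 1.0329 × 4.0% = 4.93%

4.93%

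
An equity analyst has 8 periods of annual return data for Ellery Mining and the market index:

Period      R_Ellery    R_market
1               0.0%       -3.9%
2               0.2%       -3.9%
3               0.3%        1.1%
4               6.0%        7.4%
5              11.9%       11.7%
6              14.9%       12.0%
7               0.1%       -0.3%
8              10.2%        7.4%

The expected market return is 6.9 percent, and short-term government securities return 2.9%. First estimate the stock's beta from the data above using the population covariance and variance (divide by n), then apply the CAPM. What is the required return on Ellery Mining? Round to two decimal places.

Mean R_i = (0.0 + 0.2 + 0.3 + 6.0 + 11.9 + 14.9 + 0.1 + 10.2) / 8 = 5.4500%
Mean R_m = (-3.9 − 3.9 + 1.1 + 7.4 + 11.7 + 12.0 − 0.3 + 7.4) / 8 = 3.9375%
Σ(R_i − R̄_i)(R_m − R̄_m) = 265.7550  ⇒  Cov = 265.7550 / 8 = 33.2194
Σ(R_m − R̄_m)² = 298.0988  ⇒  Var(R_m) = 298.0988 / 8 = 37.2624
β = Cov / Var(R_m) = 33.2194 / 37.2624 = 0.8915
MRP = 6.9% − 2.9% = 4.00%
E(R) = R_f + β × MRP = 2.9% + 0.8915 × 4.0% = 6.47%

6.47%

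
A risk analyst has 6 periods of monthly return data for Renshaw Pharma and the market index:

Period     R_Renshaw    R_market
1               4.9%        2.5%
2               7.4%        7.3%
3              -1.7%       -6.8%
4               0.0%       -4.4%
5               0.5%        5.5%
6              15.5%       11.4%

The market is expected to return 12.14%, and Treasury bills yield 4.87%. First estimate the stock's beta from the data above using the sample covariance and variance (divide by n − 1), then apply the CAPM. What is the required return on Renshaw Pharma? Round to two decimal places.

Mean R_i = (4.9 + 7.4 − 1.7 + 0.0 + 0.5 + 15.5) / 6 = 4.4333%
Mean R_m = (2.5 + 7.3 − 6.8 − 4.4 + 5.5 + 11.4) / 6 = 2.5833%
Σ(R_i − R̄_i)(R_m − R̄_m) = 188.5633  ⇒  Cov = 188.5633 / 5 = 37.7127
Σ(R_m − R̄_m)² = 245.3083  ⇒  Var(R_m) = 245.3083 / 5 = 49.0617
β = Cov / Var(R_m) = 37.7127 / 49.0617 = 0.7687
MRP = 12.14% − 4.87% = 7.27%
E(R) = R_f + β × MRP = 4.87% + 0.7687 × 7.27% = 10.46%

10.46%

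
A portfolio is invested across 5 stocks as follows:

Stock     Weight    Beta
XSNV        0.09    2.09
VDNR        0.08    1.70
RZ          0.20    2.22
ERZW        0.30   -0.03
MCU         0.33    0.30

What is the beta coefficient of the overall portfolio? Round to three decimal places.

β_P = Σ w_i β_i = 0.09×2.09 + 0.08×1.70 + 0.20×2.22 + 0.30×-0.03 + 0.33×0.30 = 0.8581

0.858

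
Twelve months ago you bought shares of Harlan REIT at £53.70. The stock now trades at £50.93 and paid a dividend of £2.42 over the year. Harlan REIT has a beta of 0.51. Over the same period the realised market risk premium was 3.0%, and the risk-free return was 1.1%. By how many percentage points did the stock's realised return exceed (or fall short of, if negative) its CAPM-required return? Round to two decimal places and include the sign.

Realised HPR = (P1 + D1 − P0) / P0 = (50.93 + 2.42 − 53.70) / 53.70 = -0.35 / 53.70 = -0.6518%
CAPM required = R_f + β·MRP = 1.1% + 0.51 × 3.0% = 2.6300%
α = realised − required = -0.6518% − 2.6300% = -3.28%

-3.28%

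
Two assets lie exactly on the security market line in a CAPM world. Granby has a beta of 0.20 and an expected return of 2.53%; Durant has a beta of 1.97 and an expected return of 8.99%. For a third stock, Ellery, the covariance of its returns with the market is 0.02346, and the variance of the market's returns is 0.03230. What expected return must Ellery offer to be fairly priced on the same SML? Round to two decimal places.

MRP = (8.99% − 2.53%) / (1.97 − 0.20) = 3.6497%
R_f = 2.53% − 0.20 × 3.6497% = 1.8001%
β_Ellery = Cov / Var(R_m) = 0.02346 / 0.03230 = 0.7263
E(R_Ellery) = R_f + β × MRP = 1.8001% + 0.7263 × 3.6497% = 4.45%

4.45%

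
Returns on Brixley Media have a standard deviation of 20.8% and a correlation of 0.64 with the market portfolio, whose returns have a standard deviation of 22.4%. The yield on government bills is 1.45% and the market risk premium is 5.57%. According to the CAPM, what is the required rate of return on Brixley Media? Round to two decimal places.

β = ρ × σ_i / σ_m = 0.64 × 20.8% / 22.4% = 0.5943
E(R) = 1.45% + 0.5943 × 5.57% = 4.76%

4.76%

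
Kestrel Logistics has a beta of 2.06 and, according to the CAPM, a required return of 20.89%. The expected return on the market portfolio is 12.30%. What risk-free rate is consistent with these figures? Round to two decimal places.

4.20%

E(R) = R_f + β(E(R_m) − R_f) = R_f(1 − β) + β·E(R_m)
20.89% = R_f × (1 − 2.06) + 2.06 × 12.30%
20.89% = R_f × -1.06 + 25.3380%
R_f = (20.89% − 25.3380%) / -1.06 = 4.20%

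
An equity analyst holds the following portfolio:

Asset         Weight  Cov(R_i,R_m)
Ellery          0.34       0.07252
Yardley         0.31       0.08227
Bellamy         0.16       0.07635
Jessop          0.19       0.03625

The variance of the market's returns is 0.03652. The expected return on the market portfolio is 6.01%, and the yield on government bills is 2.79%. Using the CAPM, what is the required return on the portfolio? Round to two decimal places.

β_Ellery = 0.07252 / 0.03652 = 1.9858
β_Yardley = 0.08227 / 0.03652 = 2.2527
β_Bellamy = 0.07635 / 0.03652 = 2.0906
β_Jessop = 0.03625 / 0.03652 = 0.9926
β_P = Σ w_i β_i = 0.34×1.9858 + 0.31×2.2527 + 0.16×2.0906 + 0.19×0.9926 = 1.8966
MRP = 6.01% − 2.79% = 3.22%
E(R_P) = R_f + β_P × MRP = 2.79% + 1.8966 × 3.22% = 8.90%

8.90%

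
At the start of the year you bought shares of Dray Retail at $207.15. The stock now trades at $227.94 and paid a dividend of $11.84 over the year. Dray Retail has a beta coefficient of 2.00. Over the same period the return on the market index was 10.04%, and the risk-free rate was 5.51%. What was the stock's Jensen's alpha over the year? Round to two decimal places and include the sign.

Realised HPR = (P1 + D1 − P0) / P0 = (227.94 + 11.84 − 207.15) / 207.15 = 32.63 / 207.15 = 15.7519%
MRP = 10.04% − 5.51% = 4.53%
CAPM required = R_f + β·MRP = 5.51% + 2.00 × 4.53% = 14.5700%
α = realised − required = 15.7519% − 14.5700% = +1.18%

+1.18%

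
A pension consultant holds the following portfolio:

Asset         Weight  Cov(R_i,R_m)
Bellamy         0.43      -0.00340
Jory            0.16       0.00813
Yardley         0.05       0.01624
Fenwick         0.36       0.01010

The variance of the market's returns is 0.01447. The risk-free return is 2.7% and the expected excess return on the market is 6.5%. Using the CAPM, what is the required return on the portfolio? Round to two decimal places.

4.63%

β_Bellamy = -0.00340 / 0.01447 = -0.2350
β_Jory = 0.00813 / 0.01447 = 0.5619
β_Yardley = 0.01624 / 0.01447 = 1.1223
β_Fenwick = 0.01010 / 0.01447 = 0.6980
β_P = Σ w_i β_i = 0.43×-0.2350 + 0.16×0.5619 + 0.05×1.1223 + 0.36×0.6980 = 0.2962
E(R_P) = R_f + β_P × MRP = 2.7% + 0.2962 × 6.5% = 4.63%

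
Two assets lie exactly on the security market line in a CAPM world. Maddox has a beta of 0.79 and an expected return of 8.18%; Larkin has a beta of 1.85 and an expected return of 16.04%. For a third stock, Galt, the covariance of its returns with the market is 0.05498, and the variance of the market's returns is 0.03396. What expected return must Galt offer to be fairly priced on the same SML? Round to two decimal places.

MRP = (16.04% − 8.18%) / (1.85 − 0.79) = 7.4151%
R_f = 8.18% − 0.79 × 7.4151% = 2.3221%
β_Galt = Cov / Var(R_m) = 0.05498 / 0.03396 = 1.6190
E(R_Galt) = R_f + β × MRP = 2.3221% + 1.6190 × 7.4151% = 14.33%

14.33%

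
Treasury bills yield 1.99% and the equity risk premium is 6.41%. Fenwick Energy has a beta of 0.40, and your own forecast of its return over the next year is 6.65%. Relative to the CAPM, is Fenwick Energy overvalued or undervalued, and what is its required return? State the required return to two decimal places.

Undervalued; required return 4.55%

Required return = R_f + β·MRP = 1.99% + 0.40 × 6.41% = 4.55%
Forecast 6.65% > required 4.55% → the stock plots above the SML → undervalued.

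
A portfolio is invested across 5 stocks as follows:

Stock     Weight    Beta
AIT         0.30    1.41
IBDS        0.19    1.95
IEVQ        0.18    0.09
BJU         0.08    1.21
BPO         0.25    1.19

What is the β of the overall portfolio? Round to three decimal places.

β_P = Σ w_i β_i = 0.30×1.41 + 0.19×1.95 + 0.18×0.09 + 0.08×1.21 + 0.25×1.19 = 1.2040

1.204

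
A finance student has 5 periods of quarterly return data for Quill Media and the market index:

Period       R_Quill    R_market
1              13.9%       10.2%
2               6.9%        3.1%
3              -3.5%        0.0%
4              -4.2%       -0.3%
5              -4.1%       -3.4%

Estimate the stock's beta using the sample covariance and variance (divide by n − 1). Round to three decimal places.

Mean R_i = (13.9 + 6.9 − 3.5 − 4.2 − 4.1) / 5 = 1.8000%
Mean R_m = (10.2 + 3.1 + 0.0 − 0.3 − 3.4) / 5 = 1.9200%
Σ(R_i − R̄_i)(R_m − R̄_m) = 161.0900  ⇒  Cov = 161.0900 / 4 = 40.2725
Σ(R_m − R̄_m)² = 106.8680  ⇒  Var(R_m) = 106.8680 / 4 = 26.7170
β = Cov / Var(R_m) = 40.2725 / 26.7170 = 1.5074

1.507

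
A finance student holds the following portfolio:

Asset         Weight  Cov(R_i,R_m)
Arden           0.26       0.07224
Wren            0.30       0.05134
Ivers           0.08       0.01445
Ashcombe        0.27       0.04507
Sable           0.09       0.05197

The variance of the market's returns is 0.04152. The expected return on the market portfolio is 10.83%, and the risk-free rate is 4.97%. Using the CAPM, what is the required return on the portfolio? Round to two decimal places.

β_Arden = 0.07224 / 0.04152 = 1.7399
β_Wren = 0.05134 / 0.04152 = 1.2365
β_Ivers = 0.01445 / 0.04152 = 0.3480
β_Ashcombe = 0.04507 / 0.04152 = 1.0855
β_Sable = 0.05197 / 0.04152 = 1.2517
β_P = Σ w_i β_i = 0.26×1.7399 + 0.30×1.2365 + 0.08×0.3480 + 0.27×1.0855 + 0.09×1.2517 = 1.2569
MRP = 10.83% − 4.97% = 5.86%
E(R_P) = R_f + β_P × MRP = 4.97% + 1.2569 × 5.86% = 12.34%

12.34%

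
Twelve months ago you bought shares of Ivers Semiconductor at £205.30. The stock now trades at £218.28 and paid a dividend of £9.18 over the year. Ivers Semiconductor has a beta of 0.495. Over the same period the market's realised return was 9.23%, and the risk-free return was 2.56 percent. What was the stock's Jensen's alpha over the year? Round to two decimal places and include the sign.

+4.93%

Realised HPR = (P1 + D1 − P0) / P0 = (218.28 + 9.18 − 205.30) / 205.30 = 22.16 / 205.30 = 10.7940%
MRP = 9.23% − 2.56% = 6.67%
CAPM required = R_f + β·MRP = 2.56% + 0.495 × 6.67% = 5.86165%
α = realised − required = 10.7940% − 5.86165% = +4.93%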